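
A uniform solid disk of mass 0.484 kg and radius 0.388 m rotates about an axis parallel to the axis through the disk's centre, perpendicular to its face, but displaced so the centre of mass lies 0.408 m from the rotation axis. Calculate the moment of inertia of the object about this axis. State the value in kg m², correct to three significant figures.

0.117

I_cm = (1/2)MR² = (1/2)(0.484)(0.388)² = 0.036432 kg m²; centre at d = 0.408 m, so the parallel axis theorem gives I = 0.036432 + (0.484)(0.408)² = 0.117 kg m².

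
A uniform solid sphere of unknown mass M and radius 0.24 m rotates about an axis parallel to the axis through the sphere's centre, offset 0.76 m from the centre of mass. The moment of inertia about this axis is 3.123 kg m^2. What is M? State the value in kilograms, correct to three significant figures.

I = I_cm + Md² = (2/5)MR² + Md² = M·[0.4·(0.24)² + (0.76)²] = M·0.60064.
So M = 3.123 / 0.60064 = 5.1995 kg.

5.20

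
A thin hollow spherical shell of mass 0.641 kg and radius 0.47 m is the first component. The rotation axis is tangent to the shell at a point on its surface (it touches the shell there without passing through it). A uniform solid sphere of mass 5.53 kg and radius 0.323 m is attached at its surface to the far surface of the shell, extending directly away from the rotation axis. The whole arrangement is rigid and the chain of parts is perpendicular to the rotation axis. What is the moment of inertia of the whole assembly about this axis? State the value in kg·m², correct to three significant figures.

9.29

Spherical shell: I_cm = (2/3)MR² = (2/3)(0.641)(0.47)² = 0.094398 kg·m²; centre at d = 0.47 m, so the parallel axis theorem gives I = 0.094398 + (0.641)(0.47)² = 0.23599 kg·m².
Solid sphere: I_cm = (2/5)MR² = (2/5)(5.53)(0.323)² = 0.23078 kg·m²; centre at d = 0.47 + 0.47 + 0.323 = 1.263 m, so the parallel axis theorem gives I = 0.23078 + (5.53)(1.263)² = 9.0521 kg·m².
Total I = 0.23599 + 9.0521 = 9.2881 kg·m².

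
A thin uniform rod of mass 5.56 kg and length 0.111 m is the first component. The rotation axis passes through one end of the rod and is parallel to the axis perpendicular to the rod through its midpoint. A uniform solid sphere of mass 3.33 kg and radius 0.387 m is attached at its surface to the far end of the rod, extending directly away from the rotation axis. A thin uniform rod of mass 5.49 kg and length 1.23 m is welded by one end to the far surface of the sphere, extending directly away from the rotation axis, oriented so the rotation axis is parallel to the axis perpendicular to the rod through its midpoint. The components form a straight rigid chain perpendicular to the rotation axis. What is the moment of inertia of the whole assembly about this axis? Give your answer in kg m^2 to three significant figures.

Thin rod: I_cm = (1/12)ML² = (1/12)(5.56)(0.111)² = 0.0057087 kg m^2; centre at d = 0.0555 m, so the parallel axis theorem gives I = 0.0057087 + (5.56)(0.0555)² = 0.022835 kg m^2.
Solid sphere: I_cm = (2/5)MR² = (2/5)(3.33)(0.387)² = 0.19949 kg m^2; centre at d = 0.0555 + 0.0555 + 0.387 = 0.498 m, so the parallel axis theorem gives I = 0.19949 + (3.33)(0.498)² = 1.0253 kg m^2.
Thin rod: I_cm = (1/12)ML² = (1/12)(5.49)(1.23)² = 0.69215 kg m^2; centre at d = 0.0555 + 0.0555 + 0.387 + 0.387 + 0.615 = 1.5 m, so the parallel axis theorem gives I = 0.69215 + (5.49)(1.5)² = 13.045 kg m^2.
Total I = 0.022835 + 1.0253 + 13.045 = 14.093 kg m^2.

14.1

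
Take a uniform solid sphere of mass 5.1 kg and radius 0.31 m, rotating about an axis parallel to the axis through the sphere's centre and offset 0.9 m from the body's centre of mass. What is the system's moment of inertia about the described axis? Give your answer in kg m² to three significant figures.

4.33

I_cm = (2/5)MR² = (2/5)(5.1)(0.31)² = 0.19604 kg m²; centre at d = 0.9 m, so I = I_cm + Md² gives I = 0.19604 + (5.1)(0.9)² = 4.327 kg m².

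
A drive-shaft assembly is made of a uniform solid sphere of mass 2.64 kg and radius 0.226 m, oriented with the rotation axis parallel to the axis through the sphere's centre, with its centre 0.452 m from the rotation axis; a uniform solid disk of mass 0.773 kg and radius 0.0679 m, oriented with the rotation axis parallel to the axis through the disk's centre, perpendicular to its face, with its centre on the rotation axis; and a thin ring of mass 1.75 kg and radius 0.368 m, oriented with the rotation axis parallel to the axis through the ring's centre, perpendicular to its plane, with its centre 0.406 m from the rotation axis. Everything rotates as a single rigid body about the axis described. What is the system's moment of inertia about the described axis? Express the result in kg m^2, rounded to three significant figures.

1.12

Solid sphere: I_cm = (2/5)MR² = (2/5)(2.64)(0.226)² = 0.053936 kg m^2; centre at d = 0.452 m, so the parallel axis theorem gives I = 0.053936 + (2.64)(0.452)² = 0.5933 kg m^2.
Solid disk: I_cm = (1/2)MR² = (1/2)(0.773)(0.0679)² = 0.0017819 kg m^2; axis through the centre, so I = 0.0017819 kg m^2.
Thin ring: I_cm = MR² = (1.75)(0.368)² = 0.23699 kg m^2; centre at d = 0.406 m, so the parallel axis theorem gives I = 0.23699 + (1.75)(0.406)² = 0.52546 kg m^2.
Total I = 0.5933 + 0.0017819 + 0.52546 = 1.1205 kg m^2.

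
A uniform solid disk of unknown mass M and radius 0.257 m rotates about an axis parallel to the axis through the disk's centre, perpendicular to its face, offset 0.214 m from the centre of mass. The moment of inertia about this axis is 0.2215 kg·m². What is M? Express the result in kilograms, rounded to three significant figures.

I = I_cm + Md² = (1/2)MR² + Md² = M·[0.5·(0.257)² + (0.214)²] = M·0.07882.
So M = 0.2215 / 0.07882 = 2.8102 kg.

2.81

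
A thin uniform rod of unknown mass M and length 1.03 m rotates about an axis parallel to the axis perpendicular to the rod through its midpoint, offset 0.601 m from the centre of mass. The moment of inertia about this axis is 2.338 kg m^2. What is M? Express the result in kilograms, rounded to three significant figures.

5.20

I = I_cm + Md² = (1/12)ML² + Md² = M·[0.0833333·(1.03)² + (0.601)²] = M·0.44961.
So M = 2.338 / 0.44961 = 5.2001 kg.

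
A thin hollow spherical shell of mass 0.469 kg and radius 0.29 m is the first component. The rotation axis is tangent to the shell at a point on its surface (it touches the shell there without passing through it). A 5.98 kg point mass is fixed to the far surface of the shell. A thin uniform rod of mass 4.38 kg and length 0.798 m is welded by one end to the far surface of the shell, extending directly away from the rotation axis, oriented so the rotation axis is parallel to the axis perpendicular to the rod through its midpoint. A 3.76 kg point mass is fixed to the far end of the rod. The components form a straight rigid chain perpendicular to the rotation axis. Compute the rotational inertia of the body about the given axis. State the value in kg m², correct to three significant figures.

13.6

Spherical shell: I_cm = (2/3)MR² = (2/3)(0.469)(0.29)² = 0.026295 kg m²; centre at d = 0.29 m, so the parallel axis theorem gives I = 0.026295 + (0.469)(0.29)² = 0.065738 kg m².
Point mass: I_cm = 0; centre at d = 0.29 + 0.29 = 0.58 m, so the parallel axis theorem gives I = 0 + (5.98)(0.58)² = 2.0117 kg m².
Thin rod: I_cm = (1/12)ML² = (1/12)(4.38)(0.798)² = 0.23243 kg m²; centre at d = 0.29 + 0.29 + 0.399 = 0.979 m, so the parallel axis theorem gives I = 0.23243 + (4.38)(0.979)² = 4.4304 kg m².
Point mass: I_cm = 0; centre at d = 0.29 + 0.29 + 0.399 + 0.399 = 1.378 m, so the parallel axis theorem gives I = 0 + (3.76)(1.378)² = 7.1398 kg m².
Total I = 0.065738 + 2.0117 + 4.4304 + 7.1398 = 13.648 kg m².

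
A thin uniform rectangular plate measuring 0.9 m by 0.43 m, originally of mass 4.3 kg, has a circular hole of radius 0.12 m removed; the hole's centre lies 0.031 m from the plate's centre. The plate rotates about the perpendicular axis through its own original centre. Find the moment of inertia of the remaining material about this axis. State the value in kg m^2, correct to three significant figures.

0.352

Unpierced body about its centre: I₀ = (1/12)M(a²+b²) = (1/12)(4.3)[(0.9)² + (0.43)²] = 0.35651 kg m^2.
The removed disk has mass m = M·πr²/(ab) = (4.3)·π(0.12)²/(0.9·0.43) = 0.50265 kg (same uniform areal density).
Its moment of inertia about the rotation axis (parallel-axis theorem): I_hole = (1/2)mr² + md² = (1/2)(0.50265)(0.12)² + (0.50265)(0.031)² = 0.0041022 kg m^2.
Treating the hole as negative mass, I = I₀ − I_hole = 0.35651 − 0.0041022 = 0.3524 kg m^2.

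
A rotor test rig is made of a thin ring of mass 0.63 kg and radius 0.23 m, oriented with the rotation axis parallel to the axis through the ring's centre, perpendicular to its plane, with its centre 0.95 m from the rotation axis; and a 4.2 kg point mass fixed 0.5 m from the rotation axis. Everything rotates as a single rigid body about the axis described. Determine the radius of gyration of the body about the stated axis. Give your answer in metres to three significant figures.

Thin ring: I_cm = MR² = (0.63)(0.23)² = 0.033327 kg m^2; centre at d = 0.95 m, so the parallel axis theorem gives I = 0.033327 + (0.63)(0.95)² = 0.6019 kg m^2.
Point mass: I_cm = 0; centre at d = 0.5 m, so the parallel axis theorem gives I = 0 + (4.2)(0.5)² = 1.05 kg m^2.
Total I = 1.6519 kg m^2; total mass M = 4.83 kg.
k = √(I/M) = √(1.6519/4.83) = 0.58482 m.

0.585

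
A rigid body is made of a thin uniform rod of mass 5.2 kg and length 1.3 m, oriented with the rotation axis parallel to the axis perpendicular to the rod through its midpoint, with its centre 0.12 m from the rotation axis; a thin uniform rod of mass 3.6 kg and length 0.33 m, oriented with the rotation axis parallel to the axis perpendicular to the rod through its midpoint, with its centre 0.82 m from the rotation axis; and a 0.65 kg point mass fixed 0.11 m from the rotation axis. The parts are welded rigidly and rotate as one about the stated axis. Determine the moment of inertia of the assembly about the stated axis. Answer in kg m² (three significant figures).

Thin rod: I_cm = (1/12)ML² = (1/12)(5.2)(1.3)² = 0.73233 kg m²; centre at d = 0.12 m, so the parallel axis theorem gives I = 0.73233 + (5.2)(0.12)² = 0.80721 kg m².
Thin rod: I_cm = (1/12)ML² = (1/12)(3.6)(0.33)² = 0.03267 kg m²; centre at d = 0.82 m, so the parallel axis theorem gives I = 0.03267 + (3.6)(0.82)² = 2.4533 kg m².
Point mass: I_cm = 0; centre at d = 0.11 m, so the parallel axis theorem gives I = 0 + (0.65)(0.11)² = 0.007865 kg m².
Total I = 0.80721 + 2.4533 + 0.007865 = 3.2684 kg m².

3.27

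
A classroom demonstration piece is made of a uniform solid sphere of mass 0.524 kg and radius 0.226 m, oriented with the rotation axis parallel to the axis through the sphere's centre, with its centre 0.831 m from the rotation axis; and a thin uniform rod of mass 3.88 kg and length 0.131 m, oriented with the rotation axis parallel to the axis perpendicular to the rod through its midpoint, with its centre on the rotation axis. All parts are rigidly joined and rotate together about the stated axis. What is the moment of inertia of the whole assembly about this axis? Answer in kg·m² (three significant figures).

0.378

Solid sphere: I_cm = (2/5)MR² = (2/5)(0.524)(0.226)² = 0.010706 kg·m²; centre at d = 0.831 m, so the parallel axis theorem gives I = 0.010706 + (0.524)(0.831)² = 0.37256 kg·m².
Thin rod: I_cm = (1/12)ML² = (1/12)(3.88)(0.131)² = 0.0055487 kg·m²; axis through the centre, so I = 0.0055487 kg·m².
Total I = 0.37256 + 0.0055487 = 0.37811 kg·m².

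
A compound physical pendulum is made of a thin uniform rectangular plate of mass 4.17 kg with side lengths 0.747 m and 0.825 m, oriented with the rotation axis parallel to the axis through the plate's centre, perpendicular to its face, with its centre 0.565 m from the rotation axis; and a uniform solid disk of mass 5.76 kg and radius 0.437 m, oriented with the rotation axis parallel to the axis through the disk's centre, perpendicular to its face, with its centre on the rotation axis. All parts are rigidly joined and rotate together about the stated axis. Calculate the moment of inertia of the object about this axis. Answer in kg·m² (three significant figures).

2.31

Rectangular plate: I_cm = (1/12)M(a²+b²) = (1/12)(4.17)[(0.747)² + (0.825)²] = 0.43043 kg·m²; centre at d = 0.565 m, so the parallel axis theorem gives I = 0.43043 + (4.17)(0.565)² = 1.7616 kg·m².
Solid disk: I_cm = (1/2)MR² = (1/2)(5.76)(0.437)² = 0.54999 kg·m²; axis through the centre, so I = 0.54999 kg·m².
Total I = 1.7616 + 0.54999 = 2.3116 kg·m².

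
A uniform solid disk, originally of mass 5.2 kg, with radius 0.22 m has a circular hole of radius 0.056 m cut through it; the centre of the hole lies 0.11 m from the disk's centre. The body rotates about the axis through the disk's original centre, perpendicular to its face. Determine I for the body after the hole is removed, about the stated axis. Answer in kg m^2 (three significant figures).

Unpierced body about its centre: I₀ = (1/2)MR² = (1/2)(5.2)(0.22)² = 0.12584 kg m^2.
The removed disk has mass m = M·(r/R)² = (5.2)(0.056/0.22)² = 0.33693 kg (same uniform areal density).
Its moment of inertia about the rotation axis (parallel-axis theorem): I_hole = (1/2)mr² + md² = (1/2)(0.33693)(0.056)² + (0.33693)(0.11)² = 0.0046051 kg m^2.
Treating the hole as negative mass, I = I₀ − I_hole = 0.12584 − 0.0046051 = 0.12123 kg m^2.

0.121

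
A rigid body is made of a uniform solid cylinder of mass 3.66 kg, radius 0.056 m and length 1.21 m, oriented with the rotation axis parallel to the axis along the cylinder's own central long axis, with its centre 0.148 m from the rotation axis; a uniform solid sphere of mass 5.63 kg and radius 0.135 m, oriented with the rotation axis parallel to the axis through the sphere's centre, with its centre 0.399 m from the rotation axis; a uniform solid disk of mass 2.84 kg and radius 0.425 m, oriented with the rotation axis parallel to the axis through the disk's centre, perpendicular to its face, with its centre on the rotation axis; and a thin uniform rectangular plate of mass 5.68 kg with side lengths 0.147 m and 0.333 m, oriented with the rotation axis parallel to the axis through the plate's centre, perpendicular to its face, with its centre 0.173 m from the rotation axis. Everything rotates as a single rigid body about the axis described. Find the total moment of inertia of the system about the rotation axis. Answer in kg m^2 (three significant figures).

Solid cylinder: I_cm = (1/2)MR² = (1/2)(3.66)(0.056)² = 0.0057389 kg m^2; centre at d = 0.148 m, so I = I_cm + Md² gives I = 0.0057389 + (3.66)(0.148)² = 0.085908 kg m^2.
Solid sphere: I_cm = (2/5)MR² = (2/5)(5.63)(0.135)² = 0.041043 kg m^2; centre at d = 0.399 m, so I = I_cm + Md² gives I = 0.041043 + (5.63)(0.399)² = 0.93734 kg m^2.
Solid disk: I_cm = (1/2)MR² = (1/2)(2.84)(0.425)² = 0.25649 kg m^2; axis through the centre, so I = 0.25649 kg m^2.
Rectangular plate: I_cm = (1/12)M(a²+b²) = (1/12)(5.68)[(0.147)² + (0.333)²] = 0.062716 kg m^2; centre at d = 0.173 m, so I = I_cm + Md² gives I = 0.062716 + (5.68)(0.173)² = 0.23271 kg m^2.
Total I = 0.085908 + 0.93734 + 0.25649 + 0.23271 = 1.5125 kg m^2.

1.51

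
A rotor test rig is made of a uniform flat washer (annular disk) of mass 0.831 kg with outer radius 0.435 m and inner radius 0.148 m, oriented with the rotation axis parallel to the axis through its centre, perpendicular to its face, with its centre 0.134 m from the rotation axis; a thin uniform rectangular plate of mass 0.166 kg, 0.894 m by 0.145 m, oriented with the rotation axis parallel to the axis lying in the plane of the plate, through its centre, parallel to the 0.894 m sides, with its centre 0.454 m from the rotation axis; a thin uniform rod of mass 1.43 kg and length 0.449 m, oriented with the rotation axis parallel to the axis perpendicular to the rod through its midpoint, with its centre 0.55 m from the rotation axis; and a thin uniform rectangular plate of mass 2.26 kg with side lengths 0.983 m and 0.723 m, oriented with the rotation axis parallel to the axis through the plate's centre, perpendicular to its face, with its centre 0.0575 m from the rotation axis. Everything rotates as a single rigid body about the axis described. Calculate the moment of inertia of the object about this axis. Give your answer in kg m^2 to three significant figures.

0.882

Annular disk: I_cm = (1/2)M(R²+r²) = (1/2)(0.831)[(0.435)² + (0.148)²] = 0.087724 kg m^2; centre at d = 0.134 m, so the parallel axis theorem gives I = 0.087724 + (0.831)(0.134)² = 0.10265 kg m^2.
Rectangular plate: I_cm = (1/12)Mb² = (1/12)(0.166)(0.145)² = 0.00029085 kg m^2; centre at d = 0.454 m, so the parallel axis theorem gives I = 0.00029085 + (0.166)(0.454)² = 0.034506 kg m^2.
Thin rod: I_cm = (1/12)ML² = (1/12)(1.43)(0.449)² = 0.024024 kg m^2; centre at d = 0.55 m, so the parallel axis theorem gives I = 0.024024 + (1.43)(0.55)² = 0.4566 kg m^2.
Rectangular plate: I_cm = (1/12)M(a²+b²) = (1/12)(2.26)[(0.983)² + (0.723)²] = 0.28043 kg m^2; centre at d = 0.0575 m, so the parallel axis theorem gives I = 0.28043 + (2.26)(0.0575)² = 0.2879 kg m^2.
Total I = 0.10265 + 0.034506 + 0.4566 + 0.2879 = 0.88165 kg m^2.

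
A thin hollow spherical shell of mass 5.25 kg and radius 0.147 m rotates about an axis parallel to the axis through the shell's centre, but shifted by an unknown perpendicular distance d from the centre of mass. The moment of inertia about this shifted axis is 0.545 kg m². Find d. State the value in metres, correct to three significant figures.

0.299

About the centre-of-mass axis, I_cm = (2/3)MR² = (2/3)(5.25)(0.147)² = 0.075631 kg m².
Parallel axis theorem: I = I_cm + Md², so Md² = 0.545 − 0.075631 = 0.46937 kg m².
d = √(0.46937 / 5.25) = 0.299 m.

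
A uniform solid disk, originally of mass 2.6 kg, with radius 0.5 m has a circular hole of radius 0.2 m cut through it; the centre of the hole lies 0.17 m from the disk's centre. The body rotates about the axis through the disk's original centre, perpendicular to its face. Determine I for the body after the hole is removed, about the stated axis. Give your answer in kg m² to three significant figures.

0.305

Unpierced body about its centre: I₀ = (1/2)MR² = (1/2)(2.6)(0.5)² = 0.325 kg m².
The removed disk has mass m = M·(r/R)² = (2.6)(0.2/0.5)² = 0.416 kg (same uniform areal density).
Its moment of inertia about the rotation axis (parallel-axis theorem): I_hole = (1/2)mr² + md² = (1/2)(0.416)(0.2)² + (0.416)(0.17)² = 0.020342 kg m².
Treating the hole as negative mass, I = I₀ − I_hole = 0.325 − 0.020342 = 0.30466 kg m².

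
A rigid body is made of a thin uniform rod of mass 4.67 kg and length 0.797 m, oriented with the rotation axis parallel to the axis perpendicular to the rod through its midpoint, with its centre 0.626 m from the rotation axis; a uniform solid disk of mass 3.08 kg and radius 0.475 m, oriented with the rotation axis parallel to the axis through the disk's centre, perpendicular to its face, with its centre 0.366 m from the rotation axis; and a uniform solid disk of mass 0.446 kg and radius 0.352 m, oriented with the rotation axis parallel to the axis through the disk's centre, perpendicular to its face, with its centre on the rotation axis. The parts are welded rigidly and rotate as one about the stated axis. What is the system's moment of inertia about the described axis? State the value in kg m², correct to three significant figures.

2.86

Thin rod: I_cm = (1/12)ML² = (1/12)(4.67)(0.797)² = 0.2472 kg m²; centre at d = 0.626 m, so the parallel axis theorem gives I = 0.2472 + (4.67)(0.626)² = 2.0773 kg m².
Solid disk: I_cm = (1/2)MR² = (1/2)(3.08)(0.475)² = 0.34746 kg m²; centre at d = 0.366 m, so the parallel axis theorem gives I = 0.34746 + (3.08)(0.366)² = 0.76005 kg m².
Solid disk: I_cm = (1/2)MR² = (1/2)(0.446)(0.352)² = 0.027631 kg m²; axis through the centre, so I = 0.027631 kg m².
Total I = 2.0773 + 0.76005 + 0.027631 = 2.8649 kg m².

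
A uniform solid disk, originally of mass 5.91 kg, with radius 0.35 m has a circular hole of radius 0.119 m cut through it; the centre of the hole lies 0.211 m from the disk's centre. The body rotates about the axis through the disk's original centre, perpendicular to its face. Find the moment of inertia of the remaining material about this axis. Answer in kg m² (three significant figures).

Unpierced body about its centre: I₀ = (1/2)MR² = (1/2)(5.91)(0.35)² = 0.36199 kg m².
The removed disk has mass m = M·(r/R)² = (5.91)(0.119/0.35)² = 0.6832 kg (same uniform areal density).
Its moment of inertia about the rotation axis (parallel-axis theorem): I_hole = (1/2)mr² + md² = (1/2)(0.6832)(0.119)² + (0.6832)(0.211)² = 0.035254 kg m².
Treating the hole as negative mass, I = I₀ − I_hole = 0.36199 − 0.035254 = 0.32673 kg m².

0.327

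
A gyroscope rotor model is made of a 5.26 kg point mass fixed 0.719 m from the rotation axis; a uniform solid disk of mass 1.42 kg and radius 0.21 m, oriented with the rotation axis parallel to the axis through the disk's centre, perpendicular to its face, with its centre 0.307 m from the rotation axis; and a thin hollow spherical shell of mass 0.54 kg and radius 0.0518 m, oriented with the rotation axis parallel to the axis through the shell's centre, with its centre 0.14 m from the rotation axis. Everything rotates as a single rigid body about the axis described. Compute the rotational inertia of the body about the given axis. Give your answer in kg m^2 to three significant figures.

Point mass: I_cm = 0; centre at d = 0.719 m, so I = I_cm + Md² gives I = 0 + (5.26)(0.719)² = 2.7192 kg m^2.
Solid disk: I_cm = (1/2)MR² = (1/2)(1.42)(0.21)² = 0.031311 kg m^2; centre at d = 0.307 m, so I = I_cm + Md² gives I = 0.031311 + (1.42)(0.307)² = 0.16514 kg m^2.
Spherical shell: I_cm = (2/3)MR² = (2/3)(0.54)(0.0518)² = 0.00096597 kg m^2; centre at d = 0.14 m, so I = I_cm + Md² gives I = 0.00096597 + (0.54)(0.14)² = 0.01155 kg m^2.
Total I = 2.7192 + 0.16514 + 0.01155 = 2.8959 kg m^2.

2.90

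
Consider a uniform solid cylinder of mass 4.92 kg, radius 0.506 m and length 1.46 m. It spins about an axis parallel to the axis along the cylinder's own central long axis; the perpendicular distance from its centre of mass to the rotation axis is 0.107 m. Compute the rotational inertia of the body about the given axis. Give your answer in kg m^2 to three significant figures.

0.686

I_cm = (1/2)MR² = (1/2)(4.92)(0.506)² = 0.62985 kg m^2; centre at d = 0.107 m, so I = I_cm + Md² gives I = 0.62985 + (4.92)(0.107)² = 0.68618 kg m^2.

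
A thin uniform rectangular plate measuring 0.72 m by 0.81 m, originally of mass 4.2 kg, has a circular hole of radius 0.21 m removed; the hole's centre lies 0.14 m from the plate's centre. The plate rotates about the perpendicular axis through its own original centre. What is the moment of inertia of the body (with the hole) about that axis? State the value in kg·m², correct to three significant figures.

0.370

Unpierced body about its centre: I₀ = (1/12)M(a²+b²) = (1/12)(4.2)[(0.72)² + (0.81)²] = 0.41108 kg·m².
The removed disk has mass m = M·πr²/(ab) = (4.2)·π(0.21)²/(0.72·0.81) = 0.99775 kg (same uniform areal density).
Its moment of inertia about the rotation axis (parallel-axis theorem): I_hole = (1/2)mr² + md² = (1/2)(0.99775)(0.21)² + (0.99775)(0.14)² = 0.041556 kg·m².
Treating the hole as negative mass, I = I₀ − I_hole = 0.41108 − 0.041556 = 0.36952 kg·m².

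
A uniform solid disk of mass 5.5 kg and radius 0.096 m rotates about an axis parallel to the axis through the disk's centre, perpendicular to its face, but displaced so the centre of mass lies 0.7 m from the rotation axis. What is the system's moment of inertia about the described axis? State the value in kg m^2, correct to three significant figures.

2.72

I_cm = (1/2)MR² = (1/2)(5.5)(0.096)² = 0.025344 kg m^2; centre at d = 0.7 m, so the parallel axis theorem gives I = 0.025344 + (5.5)(0.7)² = 2.7203 kg m^2.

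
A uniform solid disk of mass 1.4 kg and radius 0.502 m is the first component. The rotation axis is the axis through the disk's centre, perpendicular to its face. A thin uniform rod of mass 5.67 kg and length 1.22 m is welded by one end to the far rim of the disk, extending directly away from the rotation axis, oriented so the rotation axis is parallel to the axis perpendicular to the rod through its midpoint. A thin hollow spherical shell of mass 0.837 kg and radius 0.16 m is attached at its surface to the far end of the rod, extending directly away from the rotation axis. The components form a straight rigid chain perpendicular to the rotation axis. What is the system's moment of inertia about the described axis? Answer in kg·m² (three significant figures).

10.9

Solid disk: I_cm = (1/2)MR² = (1/2)(1.4)(0.502)² = 0.1764 kg·m²; axis through the centre, so I = 0.1764 kg·m².
Thin rod: I_cm = (1/12)ML² = (1/12)(5.67)(1.22)² = 0.70327 kg·m²; centre at d = 0.502 + 0.61 = 1.112 m, so the parallel axis theorem gives I = 0.70327 + (5.67)(1.112)² = 7.7145 kg·m².
Spherical shell: I_cm = (2/3)MR² = (2/3)(0.837)(0.16)² = 0.014285 kg·m²; centre at d = 0.502 + 0.61 + 0.61 + 0.16 = 1.882 m, so the parallel axis theorem gives I = 0.014285 + (0.837)(1.882)² = 2.9789 kg·m².
Total I = 0.1764 + 7.7145 + 2.9789 = 10.87 kg·m².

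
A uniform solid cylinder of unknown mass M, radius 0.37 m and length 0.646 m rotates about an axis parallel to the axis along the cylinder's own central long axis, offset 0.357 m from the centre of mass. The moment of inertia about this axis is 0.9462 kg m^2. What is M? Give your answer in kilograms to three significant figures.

I = I_cm + Md² = (1/2)MR² + Md² = M·[0.5·(0.37)² + (0.357)²] = M·0.1959.
So M = 0.9462 / 0.1959 = 4.83 kg.

4.83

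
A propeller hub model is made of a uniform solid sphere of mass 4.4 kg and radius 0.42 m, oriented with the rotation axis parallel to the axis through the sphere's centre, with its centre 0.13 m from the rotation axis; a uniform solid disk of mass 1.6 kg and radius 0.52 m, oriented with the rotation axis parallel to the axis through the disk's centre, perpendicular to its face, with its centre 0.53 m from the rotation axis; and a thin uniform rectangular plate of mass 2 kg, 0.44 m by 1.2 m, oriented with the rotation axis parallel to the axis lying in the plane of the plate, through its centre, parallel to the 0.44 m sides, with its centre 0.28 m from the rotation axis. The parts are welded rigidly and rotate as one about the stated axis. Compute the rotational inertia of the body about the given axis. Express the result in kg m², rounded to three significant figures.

Solid sphere: I_cm = (2/5)MR² = (2/5)(4.4)(0.42)² = 0.31046 kg m²; centre at d = 0.13 m, so the parallel axis theorem gives I = 0.31046 + (4.4)(0.13)² = 0.38482 kg m².
Solid disk: I_cm = (1/2)MR² = (1/2)(1.6)(0.52)² = 0.21632 kg m²; centre at d = 0.53 m, so the parallel axis theorem gives I = 0.21632 + (1.6)(0.53)² = 0.66576 kg m².
Rectangular plate: I_cm = (1/12)Mb² = (1/12)(2)(1.2)² = 0.24 kg m²; centre at d = 0.28 m, so the parallel axis theorem gives I = 0.24 + (2)(0.28)² = 0.3968 kg m².
Total I = 0.38482 + 0.66576 + 0.3968 = 1.4474 kg m².

1.45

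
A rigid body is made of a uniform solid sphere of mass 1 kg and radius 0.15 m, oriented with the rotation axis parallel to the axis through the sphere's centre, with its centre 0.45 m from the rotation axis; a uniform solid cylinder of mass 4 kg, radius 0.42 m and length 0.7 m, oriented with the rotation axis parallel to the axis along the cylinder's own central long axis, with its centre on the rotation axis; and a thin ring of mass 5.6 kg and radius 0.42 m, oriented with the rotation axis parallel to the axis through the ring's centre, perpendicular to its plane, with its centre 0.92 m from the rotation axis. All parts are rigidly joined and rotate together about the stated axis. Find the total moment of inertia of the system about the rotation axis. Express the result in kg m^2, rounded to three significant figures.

6.29

Solid sphere: I_cm = (2/5)MR² = (2/5)(1)(0.15)² = 0.009 kg m^2; centre at d = 0.45 m, so the parallel axis theorem gives I = 0.009 + (1)(0.45)² = 0.2115 kg m^2.
Solid cylinder: I_cm = (1/2)MR² = (1/2)(4)(0.42)² = 0.3528 kg m^2; axis through the centre, so I = 0.3528 kg m^2.
Thin ring: I_cm = MR² = (5.6)(0.42)² = 0.98784 kg m^2; centre at d = 0.92 m, so the parallel axis theorem gives I = 0.98784 + (5.6)(0.92)² = 5.7277 kg m^2.
Total I = 0.2115 + 0.3528 + 5.7277 = 6.292 kg m^2.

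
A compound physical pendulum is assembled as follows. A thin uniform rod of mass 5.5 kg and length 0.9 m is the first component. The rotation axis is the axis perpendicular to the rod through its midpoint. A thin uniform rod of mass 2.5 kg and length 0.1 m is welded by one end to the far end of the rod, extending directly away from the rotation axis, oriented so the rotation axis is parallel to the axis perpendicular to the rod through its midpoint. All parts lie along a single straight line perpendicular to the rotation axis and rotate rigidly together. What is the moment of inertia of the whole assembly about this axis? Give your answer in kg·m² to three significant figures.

Thin rod: I_cm = (1/12)ML² = (1/12)(5.5)(0.9)² = 0.37125 kg·m²; axis through the centre, so I = 0.37125 kg·m².
Thin rod: I_cm = (1/12)ML² = (1/12)(2.5)(0.1)² = 0.0020833 kg·m²; centre at d = 0.45 + 0.05 = 0.5 m, so I = I_cm + Md² gives I = 0.0020833 + (2.5)(0.5)² = 0.62708 kg·m².
Total I = 0.37125 + 0.62708 = 0.99833 kg·m².

0.998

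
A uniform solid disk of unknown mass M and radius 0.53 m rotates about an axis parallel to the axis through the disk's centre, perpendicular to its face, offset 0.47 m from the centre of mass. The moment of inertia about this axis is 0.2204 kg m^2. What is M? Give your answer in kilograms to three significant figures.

0.610

I = I_cm + Md² = (1/2)MR² + Md² = M·[0.5·(0.53)² + (0.47)²] = M·0.36135.
So M = 0.2204 / 0.36135 = 0.60993 kg.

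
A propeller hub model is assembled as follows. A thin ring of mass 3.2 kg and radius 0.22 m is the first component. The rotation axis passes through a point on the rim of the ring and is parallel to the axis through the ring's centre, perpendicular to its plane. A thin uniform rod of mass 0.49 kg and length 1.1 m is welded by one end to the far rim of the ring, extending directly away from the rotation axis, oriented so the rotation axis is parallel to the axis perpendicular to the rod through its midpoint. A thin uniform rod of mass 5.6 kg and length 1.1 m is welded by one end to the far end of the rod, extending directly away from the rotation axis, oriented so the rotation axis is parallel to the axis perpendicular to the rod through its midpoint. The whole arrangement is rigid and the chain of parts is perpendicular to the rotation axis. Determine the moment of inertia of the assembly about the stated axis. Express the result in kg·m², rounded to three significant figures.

Thin ring: I_cm = MR² = (3.2)(0.22)² = 0.15488 kg·m²; centre at d = 0.22 m, so the parallel axis theorem gives I = 0.15488 + (3.2)(0.22)² = 0.30976 kg·m².
Thin rod: I_cm = (1/12)ML² = (1/12)(0.49)(1.1)² = 0.049408 kg·m²; centre at d = 0.22 + 0.22 + 0.55 = 0.99 m, so the parallel axis theorem gives I = 0.049408 + (0.49)(0.99)² = 0.52966 kg·m².
Thin rod: I_cm = (1/12)ML² = (1/12)(5.6)(1.1)² = 0.56467 kg·m²; centre at d = 0.22 + 0.22 + 0.55 + 0.55 + 0.55 = 2.09 m, so the parallel axis theorem gives I = 0.56467 + (5.6)(2.09)² = 25.026 kg·m².
Total I = 0.30976 + 0.52966 + 25.026 = 25.865 kg·m².

25.9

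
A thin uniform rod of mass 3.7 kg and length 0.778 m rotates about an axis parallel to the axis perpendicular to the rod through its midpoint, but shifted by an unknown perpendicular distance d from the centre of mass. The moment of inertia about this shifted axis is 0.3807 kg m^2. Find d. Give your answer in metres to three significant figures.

0.229

About the centre-of-mass axis, I_cm = (1/12)ML² = (1/12)(3.7)(0.778)² = 0.18663 kg m^2.
Parallel axis theorem: I = I_cm + Md², so Md² = 0.3807 − 0.18663 = 0.19407 kg m^2.
d = √(0.19407 / 3.7) = 0.22902 m.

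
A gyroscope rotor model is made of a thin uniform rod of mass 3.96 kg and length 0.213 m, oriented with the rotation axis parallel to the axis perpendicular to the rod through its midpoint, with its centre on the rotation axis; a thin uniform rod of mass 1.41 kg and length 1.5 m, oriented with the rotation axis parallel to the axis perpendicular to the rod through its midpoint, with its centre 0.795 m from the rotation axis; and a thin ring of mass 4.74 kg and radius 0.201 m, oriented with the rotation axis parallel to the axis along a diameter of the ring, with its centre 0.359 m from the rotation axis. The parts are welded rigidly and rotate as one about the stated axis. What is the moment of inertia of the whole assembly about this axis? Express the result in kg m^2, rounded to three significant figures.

Thin rod: I_cm = (1/12)ML² = (1/12)(3.96)(0.213)² = 0.014972 kg m^2; axis through the centre, so I = 0.014972 kg m^2.
Thin rod: I_cm = (1/12)ML² = (1/12)(1.41)(1.5)² = 0.26437 kg m^2; centre at d = 0.795 m, so the parallel axis theorem gives I = 0.26437 + (1.41)(0.795)² = 1.1555 kg m^2.
Thin ring: I_cm = (1/2)MR² = (1/2)(4.74)(0.201)² = 0.09575 kg m^2; centre at d = 0.359 m, so the parallel axis theorem gives I = 0.09575 + (4.74)(0.359)² = 0.70665 kg m^2.
Total I = 0.014972 + 1.1555 + 0.70665 = 1.8771 kg m^2.

1.88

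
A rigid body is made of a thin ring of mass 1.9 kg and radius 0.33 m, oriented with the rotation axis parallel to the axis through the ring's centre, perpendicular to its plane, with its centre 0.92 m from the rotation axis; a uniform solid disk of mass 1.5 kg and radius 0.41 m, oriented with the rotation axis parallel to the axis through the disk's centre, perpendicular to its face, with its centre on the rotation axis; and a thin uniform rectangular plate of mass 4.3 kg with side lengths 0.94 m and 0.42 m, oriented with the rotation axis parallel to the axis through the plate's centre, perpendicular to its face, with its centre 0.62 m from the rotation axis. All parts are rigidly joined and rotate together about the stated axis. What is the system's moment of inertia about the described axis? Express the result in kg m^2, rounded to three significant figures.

3.97

Thin ring: I_cm = MR² = (1.9)(0.33)² = 0.20691 kg m^2; centre at d = 0.92 m, so the parallel axis theorem gives I = 0.20691 + (1.9)(0.92)² = 1.8151 kg m^2.
Solid disk: I_cm = (1/2)MR² = (1/2)(1.5)(0.41)² = 0.12607 kg m^2; axis through the centre, so I = 0.12607 kg m^2.
Rectangular plate: I_cm = (1/12)M(a²+b²) = (1/12)(4.3)[(0.94)² + (0.42)²] = 0.37983 kg m^2; centre at d = 0.62 m, so the parallel axis theorem gives I = 0.37983 + (4.3)(0.62)² = 2.0328 kg m^2.
Total I = 1.8151 + 0.12607 + 2.0328 = 3.9739 kg m^2.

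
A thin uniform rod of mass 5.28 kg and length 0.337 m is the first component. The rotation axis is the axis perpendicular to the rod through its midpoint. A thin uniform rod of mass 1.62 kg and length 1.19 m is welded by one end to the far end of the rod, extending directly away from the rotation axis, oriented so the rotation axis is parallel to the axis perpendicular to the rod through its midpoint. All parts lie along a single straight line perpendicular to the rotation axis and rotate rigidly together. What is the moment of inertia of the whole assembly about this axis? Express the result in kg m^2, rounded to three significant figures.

Thin rod: I_cm = (1/12)ML² = (1/12)(5.28)(0.337)² = 0.04997 kg m^2; axis through the centre, so I = 0.04997 kg m^2.
Thin rod: I_cm = (1/12)ML² = (1/12)(1.62)(1.19)² = 0.19117 kg m^2; centre at d = 0.1685 + 0.595 = 0.7635 m, so I = I_cm + Md² gives I = 0.19117 + (1.62)(0.7635)² = 1.1355 kg m^2.
Total I = 0.04997 + 1.1355 = 1.1855 kg m^2.

1.19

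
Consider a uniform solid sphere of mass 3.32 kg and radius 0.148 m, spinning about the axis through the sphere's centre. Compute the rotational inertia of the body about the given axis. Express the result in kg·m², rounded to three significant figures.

I_cm = (2/5)MR² = (2/5)(3.32)(0.148)² = 0.029089 kg·m²; axis through the centre, so I = 0.029089 kg·m².

0.0291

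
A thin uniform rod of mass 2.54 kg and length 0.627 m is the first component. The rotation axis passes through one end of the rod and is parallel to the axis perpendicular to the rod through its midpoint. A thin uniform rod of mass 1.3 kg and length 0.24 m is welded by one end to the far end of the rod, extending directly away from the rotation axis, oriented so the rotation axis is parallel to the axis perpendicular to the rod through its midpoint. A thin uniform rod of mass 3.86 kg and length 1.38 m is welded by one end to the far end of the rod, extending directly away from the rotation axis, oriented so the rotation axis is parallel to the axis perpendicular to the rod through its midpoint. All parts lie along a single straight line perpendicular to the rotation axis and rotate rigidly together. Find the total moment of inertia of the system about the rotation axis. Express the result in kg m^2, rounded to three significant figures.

Thin rod: I_cm = (1/12)ML² = (1/12)(2.54)(0.627)² = 0.083212 kg m^2; centre at d = 0.3135 m, so the parallel axis theorem gives I = 0.083212 + (2.54)(0.3135)² = 0.33285 kg m^2.
Thin rod: I_cm = (1/12)ML² = (1/12)(1.3)(0.24)² = 0.00624 kg m^2; centre at d = 0.3135 + 0.3135 + 0.12 = 0.747 m, so the parallel axis theorem gives I = 0.00624 + (1.3)(0.747)² = 0.73165 kg m^2.
Thin rod: I_cm = (1/12)ML² = (1/12)(3.86)(1.38)² = 0.61258 kg m^2; centre at d = 0.3135 + 0.3135 + 0.12 + 0.12 + 0.69 = 1.557 m, so the parallel axis theorem gives I = 0.61258 + (3.86)(1.557)² = 9.9702 kg m^2.
Total I = 0.33285 + 0.73165 + 9.9702 = 11.035 kg m^2.

11.0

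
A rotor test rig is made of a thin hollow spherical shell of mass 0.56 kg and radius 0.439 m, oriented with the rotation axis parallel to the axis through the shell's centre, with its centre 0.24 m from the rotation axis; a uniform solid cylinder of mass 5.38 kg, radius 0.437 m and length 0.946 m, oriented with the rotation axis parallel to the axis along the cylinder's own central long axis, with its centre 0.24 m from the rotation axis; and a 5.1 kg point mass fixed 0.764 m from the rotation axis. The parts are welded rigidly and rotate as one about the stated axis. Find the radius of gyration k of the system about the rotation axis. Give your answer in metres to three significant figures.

0.595

Spherical shell: I_cm = (2/3)MR² = (2/3)(0.56)(0.439)² = 0.071949 kg m^2; centre at d = 0.24 m, so I = I_cm + Md² gives I = 0.071949 + (0.56)(0.24)² = 0.10421 kg m^2.
Solid cylinder: I_cm = (1/2)MR² = (1/2)(5.38)(0.437)² = 0.51371 kg m^2; centre at d = 0.24 m, so I = I_cm + Md² gives I = 0.51371 + (5.38)(0.24)² = 0.82359 kg m^2.
Point mass: I_cm = 0; centre at d = 0.764 m, so I = I_cm + Md² gives I = 0 + (5.1)(0.764)² = 2.9768 kg m^2.
Total I = 3.9046 kg m^2; total mass M = 11.04 kg.
k = √(I/M) = √(3.9046/11.04) = 0.59471 m.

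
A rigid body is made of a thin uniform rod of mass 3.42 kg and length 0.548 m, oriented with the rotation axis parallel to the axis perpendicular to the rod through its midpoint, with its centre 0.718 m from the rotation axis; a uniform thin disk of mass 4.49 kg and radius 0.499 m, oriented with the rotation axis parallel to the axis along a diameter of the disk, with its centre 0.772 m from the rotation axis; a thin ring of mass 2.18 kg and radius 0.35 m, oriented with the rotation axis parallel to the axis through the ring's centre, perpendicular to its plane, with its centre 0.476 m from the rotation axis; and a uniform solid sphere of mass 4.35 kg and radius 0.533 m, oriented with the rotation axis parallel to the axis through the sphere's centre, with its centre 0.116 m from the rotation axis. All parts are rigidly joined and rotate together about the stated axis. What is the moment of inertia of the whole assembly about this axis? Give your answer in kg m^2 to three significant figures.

6.12

Thin rod: I_cm = (1/12)ML² = (1/12)(3.42)(0.548)² = 0.085587 kg m^2; centre at d = 0.718 m, so I = I_cm + Md² gives I = 0.085587 + (3.42)(0.718)² = 1.8487 kg m^2.
Thin disk: I_cm = (1/4)MR² = (1/4)(4.49)(0.499)² = 0.2795 kg m^2; centre at d = 0.772 m, so I = I_cm + Md² gives I = 0.2795 + (4.49)(0.772)² = 2.9555 kg m^2.
Thin ring: I_cm = MR² = (2.18)(0.35)² = 0.26705 kg m^2; centre at d = 0.476 m, so I = I_cm + Md² gives I = 0.26705 + (2.18)(0.476)² = 0.76099 kg m^2.
Solid sphere: I_cm = (2/5)MR² = (2/5)(4.35)(0.533)² = 0.49431 kg m^2; centre at d = 0.116 m, so I = I_cm + Md² gives I = 0.49431 + (4.35)(0.116)² = 0.55285 kg m^2.
Total I = 1.8487 + 2.9555 + 0.76099 + 0.55285 = 6.118 kg m^2.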